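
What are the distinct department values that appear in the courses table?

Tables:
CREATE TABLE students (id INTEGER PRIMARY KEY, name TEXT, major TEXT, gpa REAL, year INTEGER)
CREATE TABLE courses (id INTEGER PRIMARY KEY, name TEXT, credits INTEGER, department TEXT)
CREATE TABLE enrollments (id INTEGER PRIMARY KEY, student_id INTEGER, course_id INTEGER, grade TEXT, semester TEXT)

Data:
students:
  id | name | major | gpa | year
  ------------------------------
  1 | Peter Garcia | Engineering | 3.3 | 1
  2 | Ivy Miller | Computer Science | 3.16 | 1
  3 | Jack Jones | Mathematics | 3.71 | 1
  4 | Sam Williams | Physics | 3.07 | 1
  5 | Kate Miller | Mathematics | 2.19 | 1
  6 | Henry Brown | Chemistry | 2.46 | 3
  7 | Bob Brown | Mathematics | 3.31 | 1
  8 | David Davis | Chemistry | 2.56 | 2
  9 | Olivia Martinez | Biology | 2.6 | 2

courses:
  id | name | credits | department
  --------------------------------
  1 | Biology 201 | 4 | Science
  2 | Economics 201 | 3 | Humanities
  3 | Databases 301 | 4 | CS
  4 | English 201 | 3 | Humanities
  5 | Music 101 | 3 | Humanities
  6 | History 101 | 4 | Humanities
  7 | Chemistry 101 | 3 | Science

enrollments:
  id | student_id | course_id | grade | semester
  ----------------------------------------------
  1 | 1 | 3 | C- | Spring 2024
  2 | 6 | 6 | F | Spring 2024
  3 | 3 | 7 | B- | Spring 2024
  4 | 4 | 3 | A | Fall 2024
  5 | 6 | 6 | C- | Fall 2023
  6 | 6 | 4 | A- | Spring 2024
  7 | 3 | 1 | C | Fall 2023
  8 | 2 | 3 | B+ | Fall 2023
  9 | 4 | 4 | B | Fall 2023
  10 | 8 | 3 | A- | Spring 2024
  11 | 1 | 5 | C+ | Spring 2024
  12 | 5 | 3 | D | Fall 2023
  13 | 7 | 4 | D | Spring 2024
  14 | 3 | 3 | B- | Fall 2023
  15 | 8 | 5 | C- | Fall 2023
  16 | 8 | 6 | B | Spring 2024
SELECT DISTINCT department FROM courses

Execution result:
department
Science
Humanities
CS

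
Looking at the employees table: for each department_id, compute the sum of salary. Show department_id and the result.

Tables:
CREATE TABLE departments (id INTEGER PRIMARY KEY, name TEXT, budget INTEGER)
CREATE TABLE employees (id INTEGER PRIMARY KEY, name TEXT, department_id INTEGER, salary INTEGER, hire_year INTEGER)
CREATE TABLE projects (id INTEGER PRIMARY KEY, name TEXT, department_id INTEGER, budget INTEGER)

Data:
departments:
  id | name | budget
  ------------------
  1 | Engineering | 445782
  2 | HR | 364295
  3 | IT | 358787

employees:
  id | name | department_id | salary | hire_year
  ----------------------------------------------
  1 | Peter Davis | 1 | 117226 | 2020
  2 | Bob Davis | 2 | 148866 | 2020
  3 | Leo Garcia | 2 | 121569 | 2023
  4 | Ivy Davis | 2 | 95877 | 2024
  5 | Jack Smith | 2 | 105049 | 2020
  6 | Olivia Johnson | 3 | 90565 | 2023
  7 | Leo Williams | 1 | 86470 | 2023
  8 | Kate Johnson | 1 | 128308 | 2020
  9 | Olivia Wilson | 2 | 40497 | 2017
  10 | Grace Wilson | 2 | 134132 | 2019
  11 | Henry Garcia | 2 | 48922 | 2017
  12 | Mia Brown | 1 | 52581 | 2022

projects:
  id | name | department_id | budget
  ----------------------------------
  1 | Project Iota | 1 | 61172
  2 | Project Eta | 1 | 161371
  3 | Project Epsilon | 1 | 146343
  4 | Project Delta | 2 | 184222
SELECT department_id, SUM(salary) AS sum_salary FROM employees GROUP BY department_id

Execution result:
department_id | sum_salary
1 | 384585
2 | 694912
3 | 90565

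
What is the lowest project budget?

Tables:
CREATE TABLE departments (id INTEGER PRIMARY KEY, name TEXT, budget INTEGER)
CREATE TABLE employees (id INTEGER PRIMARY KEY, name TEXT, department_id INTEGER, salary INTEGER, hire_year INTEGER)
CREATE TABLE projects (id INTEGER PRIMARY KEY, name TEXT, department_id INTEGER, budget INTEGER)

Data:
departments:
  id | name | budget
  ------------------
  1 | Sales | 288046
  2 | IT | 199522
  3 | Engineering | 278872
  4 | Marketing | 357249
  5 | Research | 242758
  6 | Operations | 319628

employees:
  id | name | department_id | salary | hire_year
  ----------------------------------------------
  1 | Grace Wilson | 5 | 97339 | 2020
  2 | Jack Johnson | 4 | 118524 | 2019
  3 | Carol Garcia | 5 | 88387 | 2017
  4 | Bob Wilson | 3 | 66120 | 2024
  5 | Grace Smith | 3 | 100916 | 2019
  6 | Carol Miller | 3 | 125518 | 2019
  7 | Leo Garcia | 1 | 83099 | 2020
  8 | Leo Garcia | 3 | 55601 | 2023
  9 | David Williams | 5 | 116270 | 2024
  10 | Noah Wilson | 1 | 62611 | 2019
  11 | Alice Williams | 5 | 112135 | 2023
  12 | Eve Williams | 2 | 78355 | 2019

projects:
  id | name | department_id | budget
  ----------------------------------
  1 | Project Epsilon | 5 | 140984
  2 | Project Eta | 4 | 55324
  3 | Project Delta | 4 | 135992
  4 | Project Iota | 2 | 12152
SELECT MIN(budget) FROM projects

Execution result:
12152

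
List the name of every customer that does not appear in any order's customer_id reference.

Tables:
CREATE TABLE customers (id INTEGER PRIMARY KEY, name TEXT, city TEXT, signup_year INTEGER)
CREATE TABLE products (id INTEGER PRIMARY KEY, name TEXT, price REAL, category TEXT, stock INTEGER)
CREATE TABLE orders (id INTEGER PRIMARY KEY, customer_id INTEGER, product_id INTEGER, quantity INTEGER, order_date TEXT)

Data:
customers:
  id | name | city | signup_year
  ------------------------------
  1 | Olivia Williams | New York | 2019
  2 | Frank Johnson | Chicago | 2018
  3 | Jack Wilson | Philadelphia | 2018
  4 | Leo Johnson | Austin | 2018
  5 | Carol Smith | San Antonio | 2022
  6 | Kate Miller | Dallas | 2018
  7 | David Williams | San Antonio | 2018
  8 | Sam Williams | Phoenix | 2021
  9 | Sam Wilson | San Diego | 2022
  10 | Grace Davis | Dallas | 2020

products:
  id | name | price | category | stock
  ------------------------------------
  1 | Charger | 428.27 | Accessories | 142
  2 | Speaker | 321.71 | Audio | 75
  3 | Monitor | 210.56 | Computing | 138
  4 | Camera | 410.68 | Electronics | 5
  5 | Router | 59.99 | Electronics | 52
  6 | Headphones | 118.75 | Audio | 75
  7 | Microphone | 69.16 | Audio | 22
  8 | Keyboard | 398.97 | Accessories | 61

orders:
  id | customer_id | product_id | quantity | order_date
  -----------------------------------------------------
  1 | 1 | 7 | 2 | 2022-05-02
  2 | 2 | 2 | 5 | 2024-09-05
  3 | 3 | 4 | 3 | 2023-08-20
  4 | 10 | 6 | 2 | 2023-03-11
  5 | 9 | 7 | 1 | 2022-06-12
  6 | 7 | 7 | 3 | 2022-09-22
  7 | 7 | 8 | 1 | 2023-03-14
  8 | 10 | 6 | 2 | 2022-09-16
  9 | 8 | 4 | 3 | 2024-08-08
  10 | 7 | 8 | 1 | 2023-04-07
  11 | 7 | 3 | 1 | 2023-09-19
SELECT p.name FROM customers p LEFT JOIN orders c ON c.customer_id = p.id WHERE c.id IS NULL

Execution result:
name
Leo Johnson
Carol Smith
Kate Miller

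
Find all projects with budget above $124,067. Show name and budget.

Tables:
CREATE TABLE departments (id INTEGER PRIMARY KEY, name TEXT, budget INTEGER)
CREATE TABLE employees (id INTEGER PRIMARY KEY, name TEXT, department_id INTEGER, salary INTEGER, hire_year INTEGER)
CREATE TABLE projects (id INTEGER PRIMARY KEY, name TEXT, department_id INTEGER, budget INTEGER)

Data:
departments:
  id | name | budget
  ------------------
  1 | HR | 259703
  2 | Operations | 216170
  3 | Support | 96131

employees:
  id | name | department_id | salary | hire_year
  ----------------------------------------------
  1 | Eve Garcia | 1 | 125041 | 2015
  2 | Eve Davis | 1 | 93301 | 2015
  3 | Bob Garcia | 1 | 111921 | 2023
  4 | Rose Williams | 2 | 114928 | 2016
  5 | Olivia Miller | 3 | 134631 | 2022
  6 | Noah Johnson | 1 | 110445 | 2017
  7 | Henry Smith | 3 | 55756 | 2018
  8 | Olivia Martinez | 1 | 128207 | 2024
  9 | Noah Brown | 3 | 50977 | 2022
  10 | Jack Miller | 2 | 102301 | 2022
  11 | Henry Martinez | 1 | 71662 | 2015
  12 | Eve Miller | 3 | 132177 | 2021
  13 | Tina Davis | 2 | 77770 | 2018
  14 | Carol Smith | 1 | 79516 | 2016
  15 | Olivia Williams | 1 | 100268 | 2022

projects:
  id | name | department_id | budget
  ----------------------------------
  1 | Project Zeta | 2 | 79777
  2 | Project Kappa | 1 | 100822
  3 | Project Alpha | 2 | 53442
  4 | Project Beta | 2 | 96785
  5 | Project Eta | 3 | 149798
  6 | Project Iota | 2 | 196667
SELECT name, budget FROM projects WHERE budget > 124067

Execution result:
name | budget
Project Eta | 149798
Project Iota | 196667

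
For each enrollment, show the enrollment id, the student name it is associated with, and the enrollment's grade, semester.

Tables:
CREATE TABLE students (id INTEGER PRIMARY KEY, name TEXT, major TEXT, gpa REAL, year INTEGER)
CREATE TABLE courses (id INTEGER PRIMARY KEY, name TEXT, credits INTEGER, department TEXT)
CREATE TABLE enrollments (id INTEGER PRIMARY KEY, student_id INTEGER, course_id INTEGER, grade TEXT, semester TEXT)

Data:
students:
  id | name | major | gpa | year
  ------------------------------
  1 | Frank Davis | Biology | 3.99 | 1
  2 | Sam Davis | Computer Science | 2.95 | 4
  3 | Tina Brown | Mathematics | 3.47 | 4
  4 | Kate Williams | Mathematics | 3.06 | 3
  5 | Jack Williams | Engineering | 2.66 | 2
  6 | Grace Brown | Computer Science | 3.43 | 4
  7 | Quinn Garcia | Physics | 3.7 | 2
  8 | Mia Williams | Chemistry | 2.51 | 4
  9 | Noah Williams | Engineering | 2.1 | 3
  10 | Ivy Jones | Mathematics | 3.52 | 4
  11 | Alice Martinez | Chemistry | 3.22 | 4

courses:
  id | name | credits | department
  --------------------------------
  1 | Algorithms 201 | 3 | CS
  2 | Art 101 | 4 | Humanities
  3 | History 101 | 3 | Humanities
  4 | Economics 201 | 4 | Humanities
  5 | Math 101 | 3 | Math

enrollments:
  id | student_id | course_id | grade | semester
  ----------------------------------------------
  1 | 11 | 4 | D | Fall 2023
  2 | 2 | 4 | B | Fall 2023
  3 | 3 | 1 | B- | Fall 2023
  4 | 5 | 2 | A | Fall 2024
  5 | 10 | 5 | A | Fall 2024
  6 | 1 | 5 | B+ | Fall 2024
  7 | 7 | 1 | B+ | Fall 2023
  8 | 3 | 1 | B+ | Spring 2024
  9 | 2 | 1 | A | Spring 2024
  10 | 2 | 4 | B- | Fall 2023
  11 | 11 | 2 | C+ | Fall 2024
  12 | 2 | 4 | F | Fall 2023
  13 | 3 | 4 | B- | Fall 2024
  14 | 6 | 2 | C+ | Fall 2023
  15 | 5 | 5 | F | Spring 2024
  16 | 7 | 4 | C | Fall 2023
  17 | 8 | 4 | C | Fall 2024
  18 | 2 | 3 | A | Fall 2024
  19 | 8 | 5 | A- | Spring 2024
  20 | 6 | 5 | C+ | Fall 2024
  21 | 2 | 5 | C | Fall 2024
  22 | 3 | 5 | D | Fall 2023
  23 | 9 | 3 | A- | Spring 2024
SELECT c.id, p.name AS student, c.grade, c.semester FROM enrollments c JOIN students p ON c.student_id = p.id

Execution result:
id | student | grade | semester
1 | Alice Martinez | D | Fall 2023
2 | Sam Davis | B | Fall 2023
3 | Tina Brown | B- | Fall 2023
4 | Jack Williams | A | Fall 2024
5 | Ivy Jones | A | Fall 2024
6 | Frank Davis | B+ | Fall 2024
7 | Quinn Garcia | B+ | Fall 2023
8 | Tina Brown | B+ | Spring 2024
9 | Sam Davis | A | Spring 2024
10 | Sam Davis | B- | Fall 2023
11 | Alice Martinez | C+ | Fall 2024
12 | Sam Davis | F | Fall 2023
13 | Tina Brown | B- | Fall 2024
14 | Grace Brown | C+ | Fall 2023
15 | Jack Williams | F | Spring 2024
16 | Quinn Garcia | C | Fall 2023
17 | Mia Williams | C | Fall 2024
18 | Sam Davis | A | Fall 2024
19 | Mia Williams | A- | Spring 2024
20 | Grace Brown | C+ | Fall 2024
21 | Sam Davis | C | Fall 2024
22 | Tina Brown | D | Fall 2023
23 | Noah Williams | A- | Spring 2024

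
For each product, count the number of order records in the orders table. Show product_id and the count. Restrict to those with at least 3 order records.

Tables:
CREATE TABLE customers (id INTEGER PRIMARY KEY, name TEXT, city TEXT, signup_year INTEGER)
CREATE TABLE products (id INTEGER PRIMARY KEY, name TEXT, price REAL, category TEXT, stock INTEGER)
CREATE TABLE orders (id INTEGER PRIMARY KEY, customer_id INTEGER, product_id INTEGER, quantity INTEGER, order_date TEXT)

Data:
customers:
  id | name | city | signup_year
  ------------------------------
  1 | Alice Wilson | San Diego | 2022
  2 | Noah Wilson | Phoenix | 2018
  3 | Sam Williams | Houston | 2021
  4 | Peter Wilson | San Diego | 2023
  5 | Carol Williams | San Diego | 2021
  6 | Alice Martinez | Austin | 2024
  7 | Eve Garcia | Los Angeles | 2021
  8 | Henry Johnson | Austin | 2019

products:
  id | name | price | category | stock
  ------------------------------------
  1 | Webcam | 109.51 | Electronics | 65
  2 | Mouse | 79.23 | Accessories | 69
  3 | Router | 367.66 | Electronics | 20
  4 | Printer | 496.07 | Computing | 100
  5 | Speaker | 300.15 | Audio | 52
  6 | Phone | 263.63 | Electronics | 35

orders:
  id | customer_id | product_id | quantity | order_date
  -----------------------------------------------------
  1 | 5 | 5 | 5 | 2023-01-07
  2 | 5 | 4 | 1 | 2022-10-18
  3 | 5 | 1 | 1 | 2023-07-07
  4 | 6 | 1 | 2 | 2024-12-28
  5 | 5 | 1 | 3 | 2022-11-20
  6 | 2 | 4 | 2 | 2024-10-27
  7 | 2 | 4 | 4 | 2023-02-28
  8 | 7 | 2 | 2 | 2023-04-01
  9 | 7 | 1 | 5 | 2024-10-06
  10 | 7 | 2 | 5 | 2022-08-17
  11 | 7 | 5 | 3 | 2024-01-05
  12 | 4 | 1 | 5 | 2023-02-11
SELECT product_id, COUNT(*) AS order_count FROM orders GROUP BY product_id HAVING COUNT(*) >= 3

Execution result:
product_id | order_count
1 | 5
4 | 3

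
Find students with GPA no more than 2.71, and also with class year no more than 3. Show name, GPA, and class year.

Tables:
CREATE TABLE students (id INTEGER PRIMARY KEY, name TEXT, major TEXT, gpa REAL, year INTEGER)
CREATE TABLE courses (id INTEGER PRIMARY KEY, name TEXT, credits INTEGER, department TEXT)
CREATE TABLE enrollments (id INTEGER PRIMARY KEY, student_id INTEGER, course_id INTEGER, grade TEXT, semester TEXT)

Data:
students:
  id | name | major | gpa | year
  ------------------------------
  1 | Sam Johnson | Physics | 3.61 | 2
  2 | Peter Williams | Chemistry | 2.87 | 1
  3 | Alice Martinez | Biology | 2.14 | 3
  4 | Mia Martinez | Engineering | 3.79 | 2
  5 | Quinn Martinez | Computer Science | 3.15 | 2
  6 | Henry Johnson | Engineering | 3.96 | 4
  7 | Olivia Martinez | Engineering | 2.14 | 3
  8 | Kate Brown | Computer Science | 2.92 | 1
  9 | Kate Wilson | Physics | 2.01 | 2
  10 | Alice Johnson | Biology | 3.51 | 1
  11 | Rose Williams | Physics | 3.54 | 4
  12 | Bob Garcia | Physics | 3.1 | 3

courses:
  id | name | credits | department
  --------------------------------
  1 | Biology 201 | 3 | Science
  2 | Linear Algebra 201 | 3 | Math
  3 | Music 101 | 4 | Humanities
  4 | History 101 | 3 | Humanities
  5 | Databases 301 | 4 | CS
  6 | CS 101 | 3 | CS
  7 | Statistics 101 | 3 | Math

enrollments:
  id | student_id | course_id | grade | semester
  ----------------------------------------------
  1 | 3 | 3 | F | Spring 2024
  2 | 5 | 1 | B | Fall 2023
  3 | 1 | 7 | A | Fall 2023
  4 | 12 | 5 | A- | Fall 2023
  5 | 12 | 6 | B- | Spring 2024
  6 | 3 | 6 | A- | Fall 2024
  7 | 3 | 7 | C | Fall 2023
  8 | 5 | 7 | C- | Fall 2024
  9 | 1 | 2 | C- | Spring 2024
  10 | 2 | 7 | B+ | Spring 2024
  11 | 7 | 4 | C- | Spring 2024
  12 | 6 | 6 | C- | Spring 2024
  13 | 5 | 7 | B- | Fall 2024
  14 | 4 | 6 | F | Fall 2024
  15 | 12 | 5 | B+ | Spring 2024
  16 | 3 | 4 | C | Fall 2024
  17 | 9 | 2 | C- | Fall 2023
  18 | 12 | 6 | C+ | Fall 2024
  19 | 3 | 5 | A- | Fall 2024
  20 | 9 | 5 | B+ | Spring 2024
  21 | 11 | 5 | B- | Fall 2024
SELECT name, gpa, year FROM students WHERE gpa <= 2.71 AND year <= 3

Execution result:
name | gpa | year
Alice Martinez | 2.14 | 3
Olivia Martinez | 2.14 | 3
Kate Wilson | 2.01 | 2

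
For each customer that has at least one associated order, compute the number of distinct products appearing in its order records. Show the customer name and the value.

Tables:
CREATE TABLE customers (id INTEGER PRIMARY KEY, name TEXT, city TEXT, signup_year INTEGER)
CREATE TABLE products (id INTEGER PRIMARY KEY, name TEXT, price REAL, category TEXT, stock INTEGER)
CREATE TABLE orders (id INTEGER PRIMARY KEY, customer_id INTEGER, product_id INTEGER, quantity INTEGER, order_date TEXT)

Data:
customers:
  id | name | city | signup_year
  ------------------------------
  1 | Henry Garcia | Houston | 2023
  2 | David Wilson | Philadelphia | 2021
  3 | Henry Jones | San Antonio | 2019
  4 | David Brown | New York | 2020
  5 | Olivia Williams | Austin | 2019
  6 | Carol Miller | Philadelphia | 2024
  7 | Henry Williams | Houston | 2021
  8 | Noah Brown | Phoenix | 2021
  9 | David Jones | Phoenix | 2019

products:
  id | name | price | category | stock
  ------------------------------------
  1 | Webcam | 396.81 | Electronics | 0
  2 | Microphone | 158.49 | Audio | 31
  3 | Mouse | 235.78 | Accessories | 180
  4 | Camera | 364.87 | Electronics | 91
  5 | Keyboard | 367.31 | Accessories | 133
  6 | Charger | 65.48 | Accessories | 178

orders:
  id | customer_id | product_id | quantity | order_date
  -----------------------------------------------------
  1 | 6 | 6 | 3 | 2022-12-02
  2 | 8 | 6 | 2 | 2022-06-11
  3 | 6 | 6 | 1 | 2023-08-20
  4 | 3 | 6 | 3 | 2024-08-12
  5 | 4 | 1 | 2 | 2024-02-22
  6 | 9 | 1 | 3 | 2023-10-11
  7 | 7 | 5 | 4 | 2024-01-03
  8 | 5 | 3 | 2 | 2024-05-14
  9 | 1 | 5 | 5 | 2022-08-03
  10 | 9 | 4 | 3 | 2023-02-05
SELECT p.name, COUNT(DISTINCT c.product_id) AS distinct_product_count FROM orders c JOIN customers p ON c.customer_id = p.id GROUP BY p.id, p.name

Execution result:
name | distinct_product_count
Henry Garcia | 1
Henry Jones | 1
David Brown | 1
Olivia Williams | 1
Carol Miller | 1
Henry Williams | 1
Noah Brown | 1
David Jones | 2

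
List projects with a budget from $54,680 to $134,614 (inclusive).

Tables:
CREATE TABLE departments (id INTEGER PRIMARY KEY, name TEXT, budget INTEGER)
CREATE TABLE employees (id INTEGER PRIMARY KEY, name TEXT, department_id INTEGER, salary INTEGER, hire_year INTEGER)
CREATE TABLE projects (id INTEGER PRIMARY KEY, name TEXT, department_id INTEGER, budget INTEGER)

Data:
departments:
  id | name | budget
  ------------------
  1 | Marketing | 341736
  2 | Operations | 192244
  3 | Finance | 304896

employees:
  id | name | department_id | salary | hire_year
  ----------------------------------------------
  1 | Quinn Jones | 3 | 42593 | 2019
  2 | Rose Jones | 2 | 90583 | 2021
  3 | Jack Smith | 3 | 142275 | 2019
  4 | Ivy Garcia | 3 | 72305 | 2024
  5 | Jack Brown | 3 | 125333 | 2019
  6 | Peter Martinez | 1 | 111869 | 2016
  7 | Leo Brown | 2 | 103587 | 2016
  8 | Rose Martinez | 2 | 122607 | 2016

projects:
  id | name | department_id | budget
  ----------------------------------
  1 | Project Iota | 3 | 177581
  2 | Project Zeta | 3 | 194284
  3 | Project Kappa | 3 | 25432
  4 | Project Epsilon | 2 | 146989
SELECT name, budget FROM projects WHERE budget BETWEEN 54680 AND 134614

Execution result:
(no rows)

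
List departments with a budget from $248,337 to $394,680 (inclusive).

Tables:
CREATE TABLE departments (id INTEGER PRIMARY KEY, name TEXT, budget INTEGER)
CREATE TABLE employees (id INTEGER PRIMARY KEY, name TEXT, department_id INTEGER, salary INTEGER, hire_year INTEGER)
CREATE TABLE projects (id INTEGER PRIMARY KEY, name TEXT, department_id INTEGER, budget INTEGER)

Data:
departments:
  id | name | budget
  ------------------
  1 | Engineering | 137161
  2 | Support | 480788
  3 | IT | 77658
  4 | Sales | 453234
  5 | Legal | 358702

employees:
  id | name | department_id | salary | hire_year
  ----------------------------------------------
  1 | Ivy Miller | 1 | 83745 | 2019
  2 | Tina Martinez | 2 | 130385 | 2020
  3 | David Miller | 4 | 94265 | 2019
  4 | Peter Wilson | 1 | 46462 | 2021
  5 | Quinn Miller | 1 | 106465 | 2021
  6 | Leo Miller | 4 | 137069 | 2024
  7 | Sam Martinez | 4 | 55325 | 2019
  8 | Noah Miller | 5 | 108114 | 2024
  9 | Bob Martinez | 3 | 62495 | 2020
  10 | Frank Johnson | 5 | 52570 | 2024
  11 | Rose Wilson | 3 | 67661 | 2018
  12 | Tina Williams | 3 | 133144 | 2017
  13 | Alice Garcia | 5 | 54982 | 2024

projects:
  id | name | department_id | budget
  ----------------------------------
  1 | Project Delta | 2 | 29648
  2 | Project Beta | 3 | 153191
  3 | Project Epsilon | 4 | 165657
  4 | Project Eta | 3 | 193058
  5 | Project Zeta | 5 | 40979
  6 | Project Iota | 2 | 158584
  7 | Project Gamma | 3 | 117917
SELECT name, budget FROM departments WHERE budget BETWEEN 248337 AND 394680

Execution result:
name | budget
Legal | 358702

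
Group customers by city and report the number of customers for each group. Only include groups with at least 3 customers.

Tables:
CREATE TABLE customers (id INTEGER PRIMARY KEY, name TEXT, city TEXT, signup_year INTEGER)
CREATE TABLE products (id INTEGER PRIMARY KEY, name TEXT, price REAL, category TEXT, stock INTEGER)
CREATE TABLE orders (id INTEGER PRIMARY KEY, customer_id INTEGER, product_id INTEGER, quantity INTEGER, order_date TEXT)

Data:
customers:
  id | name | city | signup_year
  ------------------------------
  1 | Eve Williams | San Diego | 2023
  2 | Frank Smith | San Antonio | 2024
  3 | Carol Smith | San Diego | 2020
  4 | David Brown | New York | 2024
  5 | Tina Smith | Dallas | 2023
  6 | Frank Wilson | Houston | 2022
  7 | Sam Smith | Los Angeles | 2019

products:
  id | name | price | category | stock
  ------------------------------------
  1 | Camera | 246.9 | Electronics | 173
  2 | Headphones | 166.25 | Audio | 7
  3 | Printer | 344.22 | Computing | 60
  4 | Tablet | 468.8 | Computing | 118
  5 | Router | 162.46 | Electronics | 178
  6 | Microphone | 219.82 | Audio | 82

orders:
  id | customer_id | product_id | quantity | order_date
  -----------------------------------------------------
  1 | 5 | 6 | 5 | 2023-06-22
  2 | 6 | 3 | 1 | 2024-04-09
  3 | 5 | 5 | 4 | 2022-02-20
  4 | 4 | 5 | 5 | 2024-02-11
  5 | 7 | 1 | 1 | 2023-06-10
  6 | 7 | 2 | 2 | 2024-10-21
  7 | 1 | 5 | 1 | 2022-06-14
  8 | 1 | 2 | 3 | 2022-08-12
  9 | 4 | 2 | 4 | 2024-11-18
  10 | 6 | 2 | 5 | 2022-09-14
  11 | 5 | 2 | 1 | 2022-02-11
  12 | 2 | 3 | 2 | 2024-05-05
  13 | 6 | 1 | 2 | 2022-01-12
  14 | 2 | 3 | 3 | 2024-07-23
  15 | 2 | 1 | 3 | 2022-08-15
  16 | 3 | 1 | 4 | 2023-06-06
SELECT city, COUNT(*) AS n FROM customers GROUP BY city HAVING COUNT(*) >= 3

Execution result:
(no rows)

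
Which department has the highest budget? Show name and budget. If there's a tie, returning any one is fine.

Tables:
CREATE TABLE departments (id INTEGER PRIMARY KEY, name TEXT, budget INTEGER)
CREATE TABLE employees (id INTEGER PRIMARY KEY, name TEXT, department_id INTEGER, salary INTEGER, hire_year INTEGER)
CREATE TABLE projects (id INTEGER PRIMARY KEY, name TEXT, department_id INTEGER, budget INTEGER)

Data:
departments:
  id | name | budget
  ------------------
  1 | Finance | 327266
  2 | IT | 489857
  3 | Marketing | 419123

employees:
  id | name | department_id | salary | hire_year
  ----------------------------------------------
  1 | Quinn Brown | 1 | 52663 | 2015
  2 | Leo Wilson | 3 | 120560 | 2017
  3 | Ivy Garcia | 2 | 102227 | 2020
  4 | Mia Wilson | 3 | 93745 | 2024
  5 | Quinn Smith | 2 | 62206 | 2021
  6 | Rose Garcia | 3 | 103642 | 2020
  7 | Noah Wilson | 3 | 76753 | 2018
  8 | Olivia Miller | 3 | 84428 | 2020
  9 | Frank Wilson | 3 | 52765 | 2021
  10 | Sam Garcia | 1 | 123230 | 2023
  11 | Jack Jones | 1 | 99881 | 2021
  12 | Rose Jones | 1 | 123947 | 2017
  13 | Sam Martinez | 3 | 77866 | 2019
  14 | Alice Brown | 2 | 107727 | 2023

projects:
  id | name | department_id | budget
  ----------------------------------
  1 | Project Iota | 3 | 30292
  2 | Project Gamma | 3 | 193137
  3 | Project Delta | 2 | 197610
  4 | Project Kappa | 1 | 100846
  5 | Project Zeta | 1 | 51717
SELECT name, budget FROM departments ORDER BY budget DESC LIMIT 1

Execution result:
name | budget
IT | 489857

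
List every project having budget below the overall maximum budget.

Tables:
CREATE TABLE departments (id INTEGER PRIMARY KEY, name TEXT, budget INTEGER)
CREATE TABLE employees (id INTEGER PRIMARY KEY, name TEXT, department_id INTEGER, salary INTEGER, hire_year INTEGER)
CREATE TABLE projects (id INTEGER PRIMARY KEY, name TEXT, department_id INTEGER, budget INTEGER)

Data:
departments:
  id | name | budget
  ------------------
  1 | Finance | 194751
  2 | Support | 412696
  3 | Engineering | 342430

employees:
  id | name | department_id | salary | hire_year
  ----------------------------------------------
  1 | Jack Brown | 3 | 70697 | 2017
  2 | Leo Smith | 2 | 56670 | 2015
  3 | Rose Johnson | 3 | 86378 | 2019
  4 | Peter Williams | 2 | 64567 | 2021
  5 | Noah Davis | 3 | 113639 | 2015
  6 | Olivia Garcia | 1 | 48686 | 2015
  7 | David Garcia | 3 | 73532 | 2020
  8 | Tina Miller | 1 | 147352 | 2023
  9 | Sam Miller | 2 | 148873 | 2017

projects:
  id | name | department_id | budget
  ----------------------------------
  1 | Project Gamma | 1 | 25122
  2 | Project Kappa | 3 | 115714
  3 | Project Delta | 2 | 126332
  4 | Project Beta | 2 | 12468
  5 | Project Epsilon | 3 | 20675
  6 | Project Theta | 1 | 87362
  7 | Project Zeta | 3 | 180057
SELECT name, budget FROM projects WHERE budget < (SELECT MAX(budget) FROM projects)

Execution result:
name | budget
Project Gamma | 25122
Project Kappa | 115714
Project Delta | 126332
Project Beta | 12468
Project Epsilon | 20675
Project Theta | 87362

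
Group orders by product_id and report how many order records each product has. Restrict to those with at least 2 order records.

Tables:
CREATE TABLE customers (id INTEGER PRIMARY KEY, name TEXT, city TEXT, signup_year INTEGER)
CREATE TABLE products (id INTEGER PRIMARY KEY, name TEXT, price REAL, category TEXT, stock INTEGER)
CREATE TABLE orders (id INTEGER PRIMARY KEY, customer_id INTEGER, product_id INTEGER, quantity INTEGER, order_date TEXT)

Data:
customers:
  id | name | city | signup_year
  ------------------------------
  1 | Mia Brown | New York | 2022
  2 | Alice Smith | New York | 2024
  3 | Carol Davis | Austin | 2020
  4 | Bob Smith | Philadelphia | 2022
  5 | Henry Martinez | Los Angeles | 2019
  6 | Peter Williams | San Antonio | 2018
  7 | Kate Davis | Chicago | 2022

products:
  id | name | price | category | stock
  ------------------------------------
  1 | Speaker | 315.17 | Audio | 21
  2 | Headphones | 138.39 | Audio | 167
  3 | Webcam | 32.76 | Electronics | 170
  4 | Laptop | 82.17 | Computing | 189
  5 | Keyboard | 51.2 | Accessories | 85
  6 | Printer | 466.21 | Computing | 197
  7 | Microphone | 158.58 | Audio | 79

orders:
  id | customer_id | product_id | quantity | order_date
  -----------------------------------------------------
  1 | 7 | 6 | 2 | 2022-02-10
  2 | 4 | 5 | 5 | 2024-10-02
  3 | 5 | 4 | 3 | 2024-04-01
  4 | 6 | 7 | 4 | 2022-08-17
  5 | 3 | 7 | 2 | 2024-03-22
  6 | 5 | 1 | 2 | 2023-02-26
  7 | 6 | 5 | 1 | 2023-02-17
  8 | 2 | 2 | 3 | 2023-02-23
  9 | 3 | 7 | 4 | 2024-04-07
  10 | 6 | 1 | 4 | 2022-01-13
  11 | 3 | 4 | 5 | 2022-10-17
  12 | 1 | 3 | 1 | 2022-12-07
SELECT product_id, COUNT(*) AS order_count FROM orders GROUP BY product_id HAVING COUNT(*) >= 2

Execution result:
product_id | order_count
1 | 2
4 | 2
5 | 2
7 | 3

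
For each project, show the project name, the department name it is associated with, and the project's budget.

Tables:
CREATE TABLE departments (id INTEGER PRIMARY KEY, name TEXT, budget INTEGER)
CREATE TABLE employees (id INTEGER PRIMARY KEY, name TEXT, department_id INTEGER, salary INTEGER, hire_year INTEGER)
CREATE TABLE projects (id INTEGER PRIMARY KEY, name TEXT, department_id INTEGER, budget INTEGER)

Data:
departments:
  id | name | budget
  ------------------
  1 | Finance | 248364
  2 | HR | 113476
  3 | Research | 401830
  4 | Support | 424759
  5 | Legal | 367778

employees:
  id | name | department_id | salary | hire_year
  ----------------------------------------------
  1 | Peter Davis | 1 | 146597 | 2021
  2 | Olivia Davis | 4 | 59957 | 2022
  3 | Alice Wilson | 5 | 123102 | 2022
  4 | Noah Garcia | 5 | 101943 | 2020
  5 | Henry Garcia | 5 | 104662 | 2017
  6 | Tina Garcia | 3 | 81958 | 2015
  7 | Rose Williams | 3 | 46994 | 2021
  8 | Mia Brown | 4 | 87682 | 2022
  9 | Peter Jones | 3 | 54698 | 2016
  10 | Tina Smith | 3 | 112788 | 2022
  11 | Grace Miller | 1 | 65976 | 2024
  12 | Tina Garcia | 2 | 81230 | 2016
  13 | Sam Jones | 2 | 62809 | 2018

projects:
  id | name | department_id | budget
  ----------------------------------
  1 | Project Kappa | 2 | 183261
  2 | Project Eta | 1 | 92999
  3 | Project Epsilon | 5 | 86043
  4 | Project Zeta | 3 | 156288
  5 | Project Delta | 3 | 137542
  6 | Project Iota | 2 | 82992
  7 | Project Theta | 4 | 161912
SELECT c.name, p.name AS department, c.budget FROM projects c JOIN departments p ON c.department_id = p.id

Execution result:
name | department | budget
Project Kappa | HR | 183261
Project Eta | Finance | 92999
Project Epsilon | Legal | 86043
Project Zeta | Research | 156288
Project Delta | Research | 137542
Project Iota | HR | 82992
Project Theta | Support | 161912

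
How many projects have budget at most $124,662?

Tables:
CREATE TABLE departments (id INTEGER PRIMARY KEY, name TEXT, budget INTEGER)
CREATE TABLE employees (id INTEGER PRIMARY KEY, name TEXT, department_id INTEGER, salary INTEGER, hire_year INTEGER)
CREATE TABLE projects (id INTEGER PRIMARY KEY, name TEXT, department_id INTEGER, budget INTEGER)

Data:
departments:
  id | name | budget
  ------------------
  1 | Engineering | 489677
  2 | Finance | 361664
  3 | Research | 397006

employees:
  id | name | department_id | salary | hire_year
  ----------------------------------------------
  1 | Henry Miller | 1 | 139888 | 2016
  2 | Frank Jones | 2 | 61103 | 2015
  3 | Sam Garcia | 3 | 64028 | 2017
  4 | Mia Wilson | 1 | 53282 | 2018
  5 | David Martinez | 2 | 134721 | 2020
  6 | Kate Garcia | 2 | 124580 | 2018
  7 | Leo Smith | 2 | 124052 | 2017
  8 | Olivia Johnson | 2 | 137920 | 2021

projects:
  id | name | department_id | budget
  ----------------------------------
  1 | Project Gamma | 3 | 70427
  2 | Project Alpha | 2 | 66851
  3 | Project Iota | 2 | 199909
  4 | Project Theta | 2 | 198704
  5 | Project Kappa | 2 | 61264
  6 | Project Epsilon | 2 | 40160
SELECT COUNT(*) FROM projects WHERE budget <= 124662

Execution result:
4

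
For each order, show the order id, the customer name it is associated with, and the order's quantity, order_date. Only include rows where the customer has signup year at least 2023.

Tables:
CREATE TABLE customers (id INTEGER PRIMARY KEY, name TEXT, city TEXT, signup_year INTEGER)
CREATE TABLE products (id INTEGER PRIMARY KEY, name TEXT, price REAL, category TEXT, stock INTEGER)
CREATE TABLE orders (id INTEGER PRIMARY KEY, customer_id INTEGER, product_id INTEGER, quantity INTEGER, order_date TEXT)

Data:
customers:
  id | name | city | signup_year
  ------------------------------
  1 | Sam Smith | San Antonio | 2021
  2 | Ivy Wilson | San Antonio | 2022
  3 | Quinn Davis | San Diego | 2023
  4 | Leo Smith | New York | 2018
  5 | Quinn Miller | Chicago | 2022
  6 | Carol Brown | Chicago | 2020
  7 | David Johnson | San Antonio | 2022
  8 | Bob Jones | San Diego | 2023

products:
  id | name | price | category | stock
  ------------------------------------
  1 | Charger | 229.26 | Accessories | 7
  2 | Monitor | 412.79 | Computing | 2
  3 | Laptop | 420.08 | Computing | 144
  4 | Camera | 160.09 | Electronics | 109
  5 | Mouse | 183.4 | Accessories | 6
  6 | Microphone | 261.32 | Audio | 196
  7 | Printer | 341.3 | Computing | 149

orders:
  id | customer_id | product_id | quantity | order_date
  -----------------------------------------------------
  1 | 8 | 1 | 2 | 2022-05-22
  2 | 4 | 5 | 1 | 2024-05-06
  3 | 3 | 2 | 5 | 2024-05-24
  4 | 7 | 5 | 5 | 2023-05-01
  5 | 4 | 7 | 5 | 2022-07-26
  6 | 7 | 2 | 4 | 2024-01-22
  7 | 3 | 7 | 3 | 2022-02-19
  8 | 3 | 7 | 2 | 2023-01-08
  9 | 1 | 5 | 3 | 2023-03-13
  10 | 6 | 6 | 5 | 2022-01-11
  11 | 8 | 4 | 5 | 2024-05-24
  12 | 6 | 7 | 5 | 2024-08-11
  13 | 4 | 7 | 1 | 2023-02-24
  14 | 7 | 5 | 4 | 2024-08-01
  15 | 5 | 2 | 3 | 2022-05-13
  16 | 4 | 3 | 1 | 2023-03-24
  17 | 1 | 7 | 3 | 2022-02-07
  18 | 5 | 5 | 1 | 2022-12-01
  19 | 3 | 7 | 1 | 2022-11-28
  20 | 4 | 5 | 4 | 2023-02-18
SELECT c.id, p.name AS customer, c.quantity, c.order_date FROM orders c JOIN customers p ON c.customer_id = p.id WHERE p.signup_year >= 2023

Execution result:
id | customer | quantity | order_date
1 | Bob Jones | 2 | 2022-05-22
3 | Quinn Davis | 5 | 2024-05-24
7 | Quinn Davis | 3 | 2022-02-19
8 | Quinn Davis | 2 | 2023-01-08
11 | Bob Jones | 5 | 2024-05-24
19 | Quinn Davis | 1 | 2022-11-28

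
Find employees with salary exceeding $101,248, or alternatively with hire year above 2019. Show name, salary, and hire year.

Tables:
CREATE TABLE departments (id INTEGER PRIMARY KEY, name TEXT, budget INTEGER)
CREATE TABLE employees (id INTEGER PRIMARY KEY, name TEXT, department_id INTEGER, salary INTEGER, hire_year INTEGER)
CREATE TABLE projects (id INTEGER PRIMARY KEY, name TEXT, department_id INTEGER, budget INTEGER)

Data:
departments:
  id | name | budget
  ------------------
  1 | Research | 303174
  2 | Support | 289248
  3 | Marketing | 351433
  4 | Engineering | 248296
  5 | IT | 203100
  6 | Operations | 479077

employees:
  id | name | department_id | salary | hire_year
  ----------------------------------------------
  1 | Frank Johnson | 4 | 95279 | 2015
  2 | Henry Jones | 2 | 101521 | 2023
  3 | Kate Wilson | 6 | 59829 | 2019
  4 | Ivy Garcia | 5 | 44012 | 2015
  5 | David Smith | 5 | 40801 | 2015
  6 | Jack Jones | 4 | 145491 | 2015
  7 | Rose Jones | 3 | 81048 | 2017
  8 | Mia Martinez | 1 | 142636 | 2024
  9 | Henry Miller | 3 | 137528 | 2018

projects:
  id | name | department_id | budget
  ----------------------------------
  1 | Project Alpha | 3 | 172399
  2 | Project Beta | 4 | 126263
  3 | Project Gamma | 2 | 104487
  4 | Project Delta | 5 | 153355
SELECT name, salary, hire_year FROM employees WHERE salary > 101248 OR hire_year > 2019

Execution result:
name | salary | hire_year
Henry Jones | 101521 | 2023
Jack Jones | 145491 | 2015
Mia Martinez | 142636 | 2024
Henry Miller | 137528 | 2018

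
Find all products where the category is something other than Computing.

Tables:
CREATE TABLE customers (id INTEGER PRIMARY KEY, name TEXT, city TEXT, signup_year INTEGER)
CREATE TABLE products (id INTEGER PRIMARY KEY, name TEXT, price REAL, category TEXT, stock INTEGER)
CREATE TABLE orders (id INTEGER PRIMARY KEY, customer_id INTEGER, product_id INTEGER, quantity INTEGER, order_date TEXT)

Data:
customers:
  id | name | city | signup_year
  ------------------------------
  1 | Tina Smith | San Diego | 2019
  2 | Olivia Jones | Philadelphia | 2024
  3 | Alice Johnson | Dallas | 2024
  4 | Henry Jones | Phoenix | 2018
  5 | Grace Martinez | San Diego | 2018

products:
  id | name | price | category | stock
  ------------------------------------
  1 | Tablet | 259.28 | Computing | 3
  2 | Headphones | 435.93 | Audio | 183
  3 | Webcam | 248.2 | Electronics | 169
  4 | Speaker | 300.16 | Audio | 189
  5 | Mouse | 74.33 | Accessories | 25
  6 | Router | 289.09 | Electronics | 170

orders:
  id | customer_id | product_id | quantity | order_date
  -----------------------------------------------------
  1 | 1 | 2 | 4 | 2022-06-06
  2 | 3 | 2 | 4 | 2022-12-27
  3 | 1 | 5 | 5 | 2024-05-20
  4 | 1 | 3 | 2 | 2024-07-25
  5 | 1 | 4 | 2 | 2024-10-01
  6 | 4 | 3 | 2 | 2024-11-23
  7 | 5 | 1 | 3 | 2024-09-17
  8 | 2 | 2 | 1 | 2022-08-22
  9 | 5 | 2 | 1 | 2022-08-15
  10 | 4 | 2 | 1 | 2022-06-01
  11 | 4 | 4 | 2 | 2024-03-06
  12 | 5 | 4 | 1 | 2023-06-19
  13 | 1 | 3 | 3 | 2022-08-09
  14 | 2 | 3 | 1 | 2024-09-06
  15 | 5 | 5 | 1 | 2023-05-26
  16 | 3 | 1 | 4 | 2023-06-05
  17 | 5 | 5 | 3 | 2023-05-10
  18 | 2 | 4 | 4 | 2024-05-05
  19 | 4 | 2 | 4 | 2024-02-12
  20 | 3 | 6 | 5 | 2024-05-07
SELECT name, category FROM products WHERE category <> 'Computing'

Execution result:
name | category
Headphones | Audio
Webcam | Electronics
Speaker | Audio
Mouse | Accessories
Router | Electronics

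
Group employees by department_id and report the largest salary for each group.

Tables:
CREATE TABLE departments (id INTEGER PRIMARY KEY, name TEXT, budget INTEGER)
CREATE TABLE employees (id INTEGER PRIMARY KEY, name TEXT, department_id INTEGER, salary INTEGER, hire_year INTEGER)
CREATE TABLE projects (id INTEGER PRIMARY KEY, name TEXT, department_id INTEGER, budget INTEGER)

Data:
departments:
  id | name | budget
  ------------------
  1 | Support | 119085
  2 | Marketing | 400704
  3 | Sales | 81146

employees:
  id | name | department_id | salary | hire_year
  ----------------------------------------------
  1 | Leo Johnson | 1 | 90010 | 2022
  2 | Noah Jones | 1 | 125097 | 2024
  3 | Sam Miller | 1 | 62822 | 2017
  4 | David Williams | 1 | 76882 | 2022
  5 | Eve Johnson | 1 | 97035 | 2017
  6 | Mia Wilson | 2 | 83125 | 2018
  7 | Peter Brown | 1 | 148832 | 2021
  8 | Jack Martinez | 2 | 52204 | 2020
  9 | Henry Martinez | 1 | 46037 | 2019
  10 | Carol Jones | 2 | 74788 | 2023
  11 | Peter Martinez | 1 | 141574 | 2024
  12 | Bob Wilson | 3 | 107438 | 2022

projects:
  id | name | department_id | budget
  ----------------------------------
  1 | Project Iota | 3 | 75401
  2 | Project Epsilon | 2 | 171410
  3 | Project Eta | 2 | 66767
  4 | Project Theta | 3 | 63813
SELECT department_id, MAX(salary) AS max_salary FROM employees GROUP BY department_id

Execution result:
department_id | max_salary
1 | 148832
2 | 83125
3 | 107438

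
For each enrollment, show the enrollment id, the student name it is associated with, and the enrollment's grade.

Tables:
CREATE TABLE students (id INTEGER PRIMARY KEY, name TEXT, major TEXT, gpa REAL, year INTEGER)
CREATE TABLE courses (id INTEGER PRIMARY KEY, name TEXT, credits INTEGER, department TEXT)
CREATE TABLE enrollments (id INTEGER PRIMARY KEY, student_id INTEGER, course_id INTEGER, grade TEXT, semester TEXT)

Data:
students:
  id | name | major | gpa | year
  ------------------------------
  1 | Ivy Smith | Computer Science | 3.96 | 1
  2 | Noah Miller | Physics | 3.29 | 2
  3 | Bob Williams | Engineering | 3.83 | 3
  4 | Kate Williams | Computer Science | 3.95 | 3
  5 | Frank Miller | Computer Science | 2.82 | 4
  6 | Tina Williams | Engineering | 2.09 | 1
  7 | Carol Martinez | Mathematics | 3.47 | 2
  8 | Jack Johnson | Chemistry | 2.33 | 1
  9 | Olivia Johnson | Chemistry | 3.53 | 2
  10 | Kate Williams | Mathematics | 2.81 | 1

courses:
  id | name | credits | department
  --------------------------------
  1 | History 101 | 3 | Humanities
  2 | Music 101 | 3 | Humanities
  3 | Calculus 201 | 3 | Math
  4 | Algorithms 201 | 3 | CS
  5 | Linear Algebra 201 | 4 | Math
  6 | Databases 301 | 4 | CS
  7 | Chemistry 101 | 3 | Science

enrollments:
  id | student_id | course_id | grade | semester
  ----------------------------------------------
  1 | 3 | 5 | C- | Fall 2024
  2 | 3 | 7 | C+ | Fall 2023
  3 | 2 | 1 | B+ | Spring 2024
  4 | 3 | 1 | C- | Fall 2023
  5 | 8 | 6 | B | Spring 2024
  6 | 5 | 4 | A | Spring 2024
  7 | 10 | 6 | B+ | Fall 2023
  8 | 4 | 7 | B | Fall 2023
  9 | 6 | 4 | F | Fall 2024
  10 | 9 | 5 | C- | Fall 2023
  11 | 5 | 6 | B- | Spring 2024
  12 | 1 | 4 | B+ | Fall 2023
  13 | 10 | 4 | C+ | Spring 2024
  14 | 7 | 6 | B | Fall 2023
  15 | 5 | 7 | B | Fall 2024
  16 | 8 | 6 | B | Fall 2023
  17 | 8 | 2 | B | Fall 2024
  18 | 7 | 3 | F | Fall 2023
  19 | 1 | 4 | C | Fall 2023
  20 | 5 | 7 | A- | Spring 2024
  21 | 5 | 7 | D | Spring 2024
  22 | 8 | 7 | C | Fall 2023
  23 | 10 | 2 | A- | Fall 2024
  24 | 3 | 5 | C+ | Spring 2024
SELECT c.id, p.name AS student, c.grade FROM enrollments c JOIN students p ON c.student_id = p.id

Execution result:
id | student | grade
1 | Bob Williams | C-
2 | Bob Williams | C+
3 | Noah Miller | B+
4 | Bob Williams | C-
5 | Jack Johnson | B
6 | Frank Miller | A
7 | Kate Williams | B+
8 | Kate Williams | B
9 | Tina Williams | F
10 | Olivia Johnson | C-
11 | Frank Miller | B-
12 | Ivy Smith | B+
13 | Kate Williams | C+
14 | Carol Martinez | B
15 | Frank Miller | B
16 | Jack Johnson | B
17 | Jack Johnson | B
18 | Carol Martinez | F
19 | Ivy Smith | C
20 | Frank Miller | A-
21 | Frank Miller | D
22 | Jack Johnson | C
23 | Kate Williams | A-
24 | Bob Williams | C+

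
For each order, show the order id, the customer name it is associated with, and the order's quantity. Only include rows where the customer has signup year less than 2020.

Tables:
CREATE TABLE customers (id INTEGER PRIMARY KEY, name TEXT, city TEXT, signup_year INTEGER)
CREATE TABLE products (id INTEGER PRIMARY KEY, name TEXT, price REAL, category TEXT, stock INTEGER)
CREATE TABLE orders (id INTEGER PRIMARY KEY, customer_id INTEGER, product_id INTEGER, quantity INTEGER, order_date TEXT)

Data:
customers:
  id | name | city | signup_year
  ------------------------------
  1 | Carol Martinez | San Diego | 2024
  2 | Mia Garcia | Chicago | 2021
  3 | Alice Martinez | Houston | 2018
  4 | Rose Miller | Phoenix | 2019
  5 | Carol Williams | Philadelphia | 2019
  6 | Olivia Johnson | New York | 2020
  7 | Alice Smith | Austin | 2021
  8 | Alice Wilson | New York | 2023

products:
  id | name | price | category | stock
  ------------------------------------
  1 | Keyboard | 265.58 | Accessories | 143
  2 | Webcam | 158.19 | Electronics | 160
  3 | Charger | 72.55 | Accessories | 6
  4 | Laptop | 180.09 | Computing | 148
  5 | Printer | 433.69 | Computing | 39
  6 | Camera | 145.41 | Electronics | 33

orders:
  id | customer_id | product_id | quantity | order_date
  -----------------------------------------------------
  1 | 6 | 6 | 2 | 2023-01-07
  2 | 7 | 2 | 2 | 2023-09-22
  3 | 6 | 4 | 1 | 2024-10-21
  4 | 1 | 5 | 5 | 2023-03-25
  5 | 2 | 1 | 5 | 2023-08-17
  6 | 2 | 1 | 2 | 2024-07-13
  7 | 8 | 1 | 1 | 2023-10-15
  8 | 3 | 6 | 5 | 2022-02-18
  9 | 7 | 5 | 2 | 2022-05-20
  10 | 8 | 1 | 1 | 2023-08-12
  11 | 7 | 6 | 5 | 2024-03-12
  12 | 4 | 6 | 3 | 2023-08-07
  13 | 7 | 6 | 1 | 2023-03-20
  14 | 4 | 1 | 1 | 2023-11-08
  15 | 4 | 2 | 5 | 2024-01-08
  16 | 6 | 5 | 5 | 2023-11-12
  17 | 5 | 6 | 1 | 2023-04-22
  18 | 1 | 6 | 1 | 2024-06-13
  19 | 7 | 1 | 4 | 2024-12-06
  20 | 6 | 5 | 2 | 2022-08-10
SELECT c.id, p.name AS customer, c.quantity FROM orders c JOIN customers p ON c.customer_id = p.id WHERE p.signup_year < 2020

Execution result:
id | customer | quantity
8 | Alice Martinez | 5
12 | Rose Miller | 3
14 | Rose Miller | 1
15 | Rose Miller | 5
17 | Carol Williams | 1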